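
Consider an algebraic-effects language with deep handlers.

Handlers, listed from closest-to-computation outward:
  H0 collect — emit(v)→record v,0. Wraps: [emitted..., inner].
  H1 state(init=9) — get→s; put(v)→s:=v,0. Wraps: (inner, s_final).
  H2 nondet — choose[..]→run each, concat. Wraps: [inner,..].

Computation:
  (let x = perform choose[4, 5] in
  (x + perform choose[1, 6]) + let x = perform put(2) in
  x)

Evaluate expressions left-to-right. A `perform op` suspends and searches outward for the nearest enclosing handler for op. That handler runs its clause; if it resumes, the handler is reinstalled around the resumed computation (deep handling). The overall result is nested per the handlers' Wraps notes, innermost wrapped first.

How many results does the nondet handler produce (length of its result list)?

Evaluation trace:
choose[4, 5] @ H2
  branch[0] choose=4:
    choose[1, 6] @ H2
      branch[0] choose=1:
        put(2) @ H1 ⇒ s:=2
        H0 returns [5]
        H1 returns ([5], 2)
        H2 returns [([5], 2)]
      branch[1] choose=6:
        put(2) @ H1 ⇒ s:=2
        H0 returns [10]
        H1 returns ([10], 2)
        H2 returns [([10], 2)]
  branch[1] choose=5:
    choose[1, 6] @ H2
      branch[0] choose=1:
        put(2) @ H1 ⇒ s:=2
        H0 returns [6]
        H1 returns ([6], 2)
        H2 returns [([6], 2)]
      branch[1] choose=6:
        put(2) @ H1 ⇒ s:=2
        H0 returns [11]
        H1 returns ([11], 2)
        H2 returns [([11], 2)]
= [([5], 2), ([10], 2), ([6], 2), ([11], 2)]

Answer: 4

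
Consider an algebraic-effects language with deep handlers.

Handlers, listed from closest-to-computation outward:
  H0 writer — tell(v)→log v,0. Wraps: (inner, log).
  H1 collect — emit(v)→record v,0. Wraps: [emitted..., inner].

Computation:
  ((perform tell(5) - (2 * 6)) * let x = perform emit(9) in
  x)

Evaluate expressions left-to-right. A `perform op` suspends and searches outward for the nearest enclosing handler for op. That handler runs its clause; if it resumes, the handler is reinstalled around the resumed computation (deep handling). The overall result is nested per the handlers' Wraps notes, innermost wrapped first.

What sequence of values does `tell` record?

Evaluation trace:
tell(5) @ H0 ⇒ log+=5
emit(9) @ H1 ⇒ out+=9
H0 returns (0, (5))
H1 returns [9, (0, (5))]
= [9, (0, (5))]

Answer: (5)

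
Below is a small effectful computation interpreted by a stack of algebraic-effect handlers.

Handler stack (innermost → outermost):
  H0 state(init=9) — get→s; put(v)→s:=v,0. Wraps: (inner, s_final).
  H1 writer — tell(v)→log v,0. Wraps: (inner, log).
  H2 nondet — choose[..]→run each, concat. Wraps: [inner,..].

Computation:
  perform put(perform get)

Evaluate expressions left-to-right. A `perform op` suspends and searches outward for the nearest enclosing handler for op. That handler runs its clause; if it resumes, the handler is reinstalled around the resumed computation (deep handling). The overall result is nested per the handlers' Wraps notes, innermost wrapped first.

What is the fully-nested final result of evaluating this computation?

Step-by-step:
get @ H0 ⇒ 9
put(9) @ H0 ⇒ s:=9
H0 returns (0, 9)
H1 returns ((0, 9), ())
H2 returns [((0, 9), ())]
= [((0, 9), ())]

Answer: [((0, 9), ())]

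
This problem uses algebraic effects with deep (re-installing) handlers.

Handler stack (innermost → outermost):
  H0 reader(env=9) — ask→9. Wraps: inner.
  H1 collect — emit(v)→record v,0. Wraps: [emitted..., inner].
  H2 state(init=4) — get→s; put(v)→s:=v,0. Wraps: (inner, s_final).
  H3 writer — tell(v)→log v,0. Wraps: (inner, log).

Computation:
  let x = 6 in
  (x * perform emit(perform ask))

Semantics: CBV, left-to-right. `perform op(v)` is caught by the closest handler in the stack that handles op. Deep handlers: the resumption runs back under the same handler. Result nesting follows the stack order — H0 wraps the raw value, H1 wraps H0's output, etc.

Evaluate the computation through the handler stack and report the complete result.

Evaluation trace:
ask @ H0 ⇒ 9
emit(9) @ H1 ⇒ out+=9
H0 returns 0
H1 returns [9, 0]
H2 returns ([9, 0], 4)
H3 returns (([9, 0], 4), ())
= (([9, 0], 4), ())

Answer: (([9, 0], 4), ())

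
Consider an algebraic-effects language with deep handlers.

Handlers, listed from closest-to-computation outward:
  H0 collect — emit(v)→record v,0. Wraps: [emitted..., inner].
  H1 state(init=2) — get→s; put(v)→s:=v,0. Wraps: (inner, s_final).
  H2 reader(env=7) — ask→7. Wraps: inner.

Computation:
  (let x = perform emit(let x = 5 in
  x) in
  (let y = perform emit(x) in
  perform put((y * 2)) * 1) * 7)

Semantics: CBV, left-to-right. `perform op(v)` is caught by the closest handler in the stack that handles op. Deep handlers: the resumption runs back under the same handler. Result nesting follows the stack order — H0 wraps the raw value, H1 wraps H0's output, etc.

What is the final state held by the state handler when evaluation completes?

Evaluation trace:
emit(5) @ H0 ⇒ out+=5
emit(0) @ H0 ⇒ out+=0
put(0) @ H1 ⇒ s:=0
H0 returns [5, 0, 0]
H1 returns ([5, 0, 0], 0)
H2 returns ([5, 0, 0], 0)
= ([5, 0, 0], 0)

Answer: 0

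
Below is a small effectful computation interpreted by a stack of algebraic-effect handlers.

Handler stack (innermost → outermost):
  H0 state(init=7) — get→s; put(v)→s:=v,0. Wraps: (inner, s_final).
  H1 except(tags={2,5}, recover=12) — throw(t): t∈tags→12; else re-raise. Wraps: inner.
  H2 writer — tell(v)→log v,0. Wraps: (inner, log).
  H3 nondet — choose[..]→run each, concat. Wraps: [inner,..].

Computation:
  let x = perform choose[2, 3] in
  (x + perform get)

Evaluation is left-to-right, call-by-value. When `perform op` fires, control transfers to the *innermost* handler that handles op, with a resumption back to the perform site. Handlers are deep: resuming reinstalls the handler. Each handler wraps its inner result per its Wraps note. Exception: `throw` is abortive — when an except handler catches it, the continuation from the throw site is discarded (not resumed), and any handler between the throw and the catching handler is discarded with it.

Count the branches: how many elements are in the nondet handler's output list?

Working:
choose[2, 3] @ H3
  branch[0] choose=2:
    get @ H0 ⇒ 7
    H0 returns (9, 7)
    H1 returns (9, 7)
    H2 returns ((9, 7), ())
    H3 returns [((9, 7), ())]
  branch[1] choose=3:
    get @ H0 ⇒ 7
    H0 returns (10, 7)
    H1 returns (10, 7)
    H2 returns ((10, 7), ())
    H3 returns [((10, 7), ())]
= [((9, 7), ()), ((10, 7), ())]

Answer: 2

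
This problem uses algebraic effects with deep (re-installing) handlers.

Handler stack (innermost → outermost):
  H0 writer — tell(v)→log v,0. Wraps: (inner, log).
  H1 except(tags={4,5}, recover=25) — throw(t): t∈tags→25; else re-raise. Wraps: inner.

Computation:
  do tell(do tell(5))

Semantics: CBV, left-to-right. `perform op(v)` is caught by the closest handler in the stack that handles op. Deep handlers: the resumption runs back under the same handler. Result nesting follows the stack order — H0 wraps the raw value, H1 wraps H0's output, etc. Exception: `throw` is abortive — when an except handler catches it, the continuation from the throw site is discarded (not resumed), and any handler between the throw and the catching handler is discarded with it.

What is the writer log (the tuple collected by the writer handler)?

Answer: (5, 0)

Step-by-step:
tell(5) @ H0 ⇒ log+=5
tell(0) @ H0 ⇒ log+=0
H0 returns (0, (5, 0))
H1 returns (0, (5, 0))
= (0, (5, 0))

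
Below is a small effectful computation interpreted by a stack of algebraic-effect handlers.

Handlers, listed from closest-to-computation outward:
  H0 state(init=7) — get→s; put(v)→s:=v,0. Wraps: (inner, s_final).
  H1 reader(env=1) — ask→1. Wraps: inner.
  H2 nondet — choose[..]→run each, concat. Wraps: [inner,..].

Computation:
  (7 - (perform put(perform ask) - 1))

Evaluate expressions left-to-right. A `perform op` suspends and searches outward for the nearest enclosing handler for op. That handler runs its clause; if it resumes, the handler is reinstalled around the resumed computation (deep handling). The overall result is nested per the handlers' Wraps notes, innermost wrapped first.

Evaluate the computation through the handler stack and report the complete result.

Answer: [(8, 1)]

Evaluation trace:
ask @ H1 ⇒ 1
put(1) @ H0 ⇒ s:=1
H0 returns (8, 1)
H1 returns (8, 1)
H2 returns [(8, 1)]
= [(8, 1)]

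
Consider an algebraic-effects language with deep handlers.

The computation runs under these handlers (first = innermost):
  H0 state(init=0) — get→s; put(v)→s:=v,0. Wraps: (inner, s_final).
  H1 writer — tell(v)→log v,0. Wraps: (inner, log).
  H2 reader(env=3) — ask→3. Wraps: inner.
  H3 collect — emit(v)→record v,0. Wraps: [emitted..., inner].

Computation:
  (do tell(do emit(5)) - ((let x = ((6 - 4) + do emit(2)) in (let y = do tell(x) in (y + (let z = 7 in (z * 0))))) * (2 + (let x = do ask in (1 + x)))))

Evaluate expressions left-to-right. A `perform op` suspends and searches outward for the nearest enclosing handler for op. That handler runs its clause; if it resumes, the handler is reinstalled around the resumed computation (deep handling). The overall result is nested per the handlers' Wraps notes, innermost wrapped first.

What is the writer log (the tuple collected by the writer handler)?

Answer: (0, 2)

Evaluation trace:
emit(5) @ H3 ⇒ out+=5
tell(0) @ H1 ⇒ log+=0
emit(2) @ H3 ⇒ out+=2
tell(2) @ H1 ⇒ log+=2
ask @ H2 ⇒ 3
H0 returns (0, 0)
H1 returns ((0, 0), (0, 2))
H2 returns ((0, 0), (0, 2))
H3 returns [5, 2, ((0, 0), (0, 2))]
= [5, 2, ((0, 0), (0, 2))]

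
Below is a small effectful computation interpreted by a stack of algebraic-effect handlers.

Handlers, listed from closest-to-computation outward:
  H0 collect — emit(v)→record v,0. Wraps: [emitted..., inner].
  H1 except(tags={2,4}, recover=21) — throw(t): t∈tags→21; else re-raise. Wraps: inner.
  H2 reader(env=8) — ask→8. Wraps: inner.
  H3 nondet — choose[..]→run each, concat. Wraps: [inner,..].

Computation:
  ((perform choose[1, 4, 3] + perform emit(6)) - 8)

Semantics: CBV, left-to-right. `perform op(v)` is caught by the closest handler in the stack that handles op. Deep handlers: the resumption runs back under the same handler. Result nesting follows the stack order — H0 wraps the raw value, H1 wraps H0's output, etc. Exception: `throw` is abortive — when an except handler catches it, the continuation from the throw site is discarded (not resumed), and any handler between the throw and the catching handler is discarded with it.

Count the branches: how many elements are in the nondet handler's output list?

Working:
choose[1, 4, 3] @ H3
  branch[0] choose=1:
    emit(6) @ H0 ⇒ out+=6
    H0 returns [6, -7]
    H1 returns [6, -7]
    H2 returns [6, -7]
    H3 returns [[6, -7]]
  branch[1] choose=4:
    emit(6) @ H0 ⇒ out+=6
    H0 returns [6, -4]
    H1 returns [6, -4]
    H2 returns [6, -4]
    H3 returns [[6, -4]]
  branch[2] choose=3:
    emit(6) @ H0 ⇒ out+=6
    H0 returns [6, -5]
    H1 returns [6, -5]
    H2 returns [6, -5]
    H3 returns [[6, -5]]
= [[6, -7], [6, -4], [6, -5]]

Answer: 3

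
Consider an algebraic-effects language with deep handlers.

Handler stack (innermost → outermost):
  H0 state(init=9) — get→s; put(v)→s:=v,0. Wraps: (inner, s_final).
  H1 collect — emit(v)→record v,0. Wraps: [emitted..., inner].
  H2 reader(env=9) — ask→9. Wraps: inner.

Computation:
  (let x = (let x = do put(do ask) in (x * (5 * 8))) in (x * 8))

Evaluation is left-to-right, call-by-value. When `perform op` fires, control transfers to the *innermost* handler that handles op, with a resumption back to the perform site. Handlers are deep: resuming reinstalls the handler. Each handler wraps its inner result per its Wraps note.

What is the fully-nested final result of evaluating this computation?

Answer: [(0, 9)]

Evaluation trace:
ask @ H2 ⇒ 9
put(9) @ H0 ⇒ s:=9
H0 returns (0, 9)
H1 returns [(0, 9)]
H2 returns [(0, 9)]
= [(0, 9)]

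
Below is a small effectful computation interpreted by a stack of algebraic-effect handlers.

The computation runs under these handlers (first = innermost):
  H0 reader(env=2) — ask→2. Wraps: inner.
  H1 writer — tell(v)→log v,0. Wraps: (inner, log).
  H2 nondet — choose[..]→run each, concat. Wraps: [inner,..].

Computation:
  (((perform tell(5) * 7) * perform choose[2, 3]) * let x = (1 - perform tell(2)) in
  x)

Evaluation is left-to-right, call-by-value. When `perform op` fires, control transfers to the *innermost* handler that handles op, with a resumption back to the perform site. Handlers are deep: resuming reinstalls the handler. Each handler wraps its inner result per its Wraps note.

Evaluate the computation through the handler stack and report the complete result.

Answer: [(0, (5, 2)), (0, (5, 2))]

Working:
tell(5) @ H1 ⇒ log+=5
choose[2, 3] @ H2
  branch[0] choose=2:
    tell(2) @ H1 ⇒ log+=2
    H0 returns 0
    H1 returns (0, (5, 2))
    H2 returns [(0, (5, 2))]
  branch[1] choose=3:
    tell(2) @ H1 ⇒ log+=2
    H0 returns 0
    H1 returns (0, (5, 2))
    H2 returns [(0, (5, 2))]
= [(0, (5, 2)), (0, (5, 2))]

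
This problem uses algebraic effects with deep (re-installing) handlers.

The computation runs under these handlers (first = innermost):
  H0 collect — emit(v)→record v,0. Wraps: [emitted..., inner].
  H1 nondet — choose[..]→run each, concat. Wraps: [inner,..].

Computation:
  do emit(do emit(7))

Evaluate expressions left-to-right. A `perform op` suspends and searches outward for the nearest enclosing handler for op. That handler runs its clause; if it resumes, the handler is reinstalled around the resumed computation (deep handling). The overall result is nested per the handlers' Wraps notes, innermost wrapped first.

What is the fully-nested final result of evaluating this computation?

Step-by-step:
emit(7) @ H0 ⇒ out+=7
emit(0) @ H0 ⇒ out+=0
H0 returns [7, 0, 0]
H1 returns [[7, 0, 0]]
= [[7, 0, 0]]

Answer: [[7, 0, 0]]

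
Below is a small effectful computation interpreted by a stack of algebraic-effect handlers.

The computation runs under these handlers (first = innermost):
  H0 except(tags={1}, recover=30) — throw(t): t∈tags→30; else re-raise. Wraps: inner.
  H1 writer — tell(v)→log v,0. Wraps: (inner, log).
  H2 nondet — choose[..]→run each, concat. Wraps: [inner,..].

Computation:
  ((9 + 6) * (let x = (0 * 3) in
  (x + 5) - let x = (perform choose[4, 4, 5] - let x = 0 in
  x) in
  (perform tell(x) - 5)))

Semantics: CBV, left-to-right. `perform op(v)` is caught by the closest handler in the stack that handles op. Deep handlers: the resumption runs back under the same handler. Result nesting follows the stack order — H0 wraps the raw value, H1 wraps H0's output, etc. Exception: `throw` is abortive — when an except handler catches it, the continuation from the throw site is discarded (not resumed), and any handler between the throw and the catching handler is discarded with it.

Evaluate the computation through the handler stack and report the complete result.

Step-by-step:
choose[4, 4, 5] @ H2
  branch[0] choose=4:
    tell(4) @ H1 ⇒ log+=4
    H0 returns 150
    H1 returns (150, (4))
    H2 returns [(150, (4))]
  branch[1] choose=4:
    tell(4) @ H1 ⇒ log+=4
    H0 returns 150
    H1 returns (150, (4))
    H2 returns [(150, (4))]
  branch[2] choose=5:
    tell(5) @ H1 ⇒ log+=5
    H0 returns 150
    H1 returns (150, (5))
    H2 returns [(150, (5))]
= [(150, (4)), (150, (4)), (150, (5))]

Answer: [(150, (4)), (150, (4)), (150, (5))]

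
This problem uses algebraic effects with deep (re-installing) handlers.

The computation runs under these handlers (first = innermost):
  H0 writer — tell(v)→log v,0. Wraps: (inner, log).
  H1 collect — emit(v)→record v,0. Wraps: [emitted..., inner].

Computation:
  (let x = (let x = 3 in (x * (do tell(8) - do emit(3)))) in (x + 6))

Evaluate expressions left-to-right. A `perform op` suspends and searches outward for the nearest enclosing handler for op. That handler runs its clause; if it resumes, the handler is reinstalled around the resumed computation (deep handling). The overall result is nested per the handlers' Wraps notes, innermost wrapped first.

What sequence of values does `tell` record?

Working:
tell(8) @ H0 ⇒ log+=8
emit(3) @ H1 ⇒ out+=3
H0 returns (6, (8))
H1 returns [3, (6, (8))]
= [3, (6, (8))]

Answer: (8)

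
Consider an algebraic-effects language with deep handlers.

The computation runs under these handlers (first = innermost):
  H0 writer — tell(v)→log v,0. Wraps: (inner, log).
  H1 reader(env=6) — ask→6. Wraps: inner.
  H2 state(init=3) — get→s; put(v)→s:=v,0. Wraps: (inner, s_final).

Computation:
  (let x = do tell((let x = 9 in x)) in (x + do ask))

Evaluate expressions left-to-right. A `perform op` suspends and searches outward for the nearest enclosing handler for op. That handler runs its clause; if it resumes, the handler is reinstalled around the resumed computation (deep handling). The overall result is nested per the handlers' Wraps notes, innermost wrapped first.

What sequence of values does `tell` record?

Evaluation trace:
tell(9) @ H0 ⇒ log+=9
ask @ H1 ⇒ 6
H0 returns (6, (9))
H1 returns (6, (9))
H2 returns ((6, (9)), 3)
= ((6, (9)), 3)

Answer: (9)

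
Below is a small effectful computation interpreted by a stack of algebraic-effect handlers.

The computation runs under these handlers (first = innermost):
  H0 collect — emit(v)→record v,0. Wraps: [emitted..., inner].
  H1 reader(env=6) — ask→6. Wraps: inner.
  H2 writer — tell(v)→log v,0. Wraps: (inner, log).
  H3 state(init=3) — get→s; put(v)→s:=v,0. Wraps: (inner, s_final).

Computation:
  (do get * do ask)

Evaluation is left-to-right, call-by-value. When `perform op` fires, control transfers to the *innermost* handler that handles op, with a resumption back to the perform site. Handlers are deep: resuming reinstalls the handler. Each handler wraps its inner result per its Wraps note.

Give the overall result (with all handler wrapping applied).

Working:
get @ H3 ⇒ 3
ask @ H1 ⇒ 6
H0 returns [18]
H1 returns [18]
H2 returns ([18], ())
H3 returns (([18], ()), 3)
= (([18], ()), 3)

Answer: (([18], ()), 3)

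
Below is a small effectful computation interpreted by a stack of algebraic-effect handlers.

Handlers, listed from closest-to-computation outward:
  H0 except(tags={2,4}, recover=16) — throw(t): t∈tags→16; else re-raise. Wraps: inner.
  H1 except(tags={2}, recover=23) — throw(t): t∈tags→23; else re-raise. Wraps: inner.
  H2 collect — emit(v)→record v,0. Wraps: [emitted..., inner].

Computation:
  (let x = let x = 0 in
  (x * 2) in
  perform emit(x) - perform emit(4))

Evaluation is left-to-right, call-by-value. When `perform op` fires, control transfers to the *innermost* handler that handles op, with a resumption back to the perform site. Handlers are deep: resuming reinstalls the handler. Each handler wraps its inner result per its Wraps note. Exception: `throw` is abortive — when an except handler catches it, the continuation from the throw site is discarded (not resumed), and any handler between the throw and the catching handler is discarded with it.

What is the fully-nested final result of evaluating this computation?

Step-by-step:
emit(0) @ H2 ⇒ out+=0
emit(4) @ H2 ⇒ out+=4
H0 returns 0
H1 returns 0
H2 returns [0, 4, 0]
= [0, 4, 0]

Answer: [0, 4, 0]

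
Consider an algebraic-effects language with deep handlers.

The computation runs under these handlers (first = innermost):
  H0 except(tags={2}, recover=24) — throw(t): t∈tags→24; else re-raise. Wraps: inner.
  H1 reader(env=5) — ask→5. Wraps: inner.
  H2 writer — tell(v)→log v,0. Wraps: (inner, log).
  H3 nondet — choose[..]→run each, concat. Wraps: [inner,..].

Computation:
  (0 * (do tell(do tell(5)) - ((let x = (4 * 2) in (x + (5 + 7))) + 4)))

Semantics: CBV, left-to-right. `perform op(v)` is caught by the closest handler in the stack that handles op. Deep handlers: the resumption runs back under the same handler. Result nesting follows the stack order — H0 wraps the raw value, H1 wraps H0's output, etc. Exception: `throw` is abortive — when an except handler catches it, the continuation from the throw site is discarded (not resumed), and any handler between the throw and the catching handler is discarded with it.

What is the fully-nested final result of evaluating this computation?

Step-by-step:
tell(5) @ H2 ⇒ log+=5
tell(0) @ H2 ⇒ log+=0
H0 returns 0
H1 returns 0
H2 returns (0, (5, 0))
H3 returns [(0, (5, 0))]
= [(0, (5, 0))]

Answer: [(0, (5, 0))]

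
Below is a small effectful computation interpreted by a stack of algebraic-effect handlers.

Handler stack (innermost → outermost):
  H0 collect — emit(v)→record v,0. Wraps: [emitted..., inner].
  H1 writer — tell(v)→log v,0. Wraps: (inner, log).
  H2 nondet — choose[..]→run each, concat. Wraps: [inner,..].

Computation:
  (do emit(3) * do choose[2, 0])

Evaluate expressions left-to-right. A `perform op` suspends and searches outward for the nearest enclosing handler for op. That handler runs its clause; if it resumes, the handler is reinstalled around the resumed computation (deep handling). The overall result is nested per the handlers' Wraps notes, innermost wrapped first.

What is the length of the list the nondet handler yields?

Answer: 2

Step-by-step:
emit(3) @ H0 ⇒ out+=3
choose[2, 0] @ H2
  branch[0] choose=2:
    H0 returns [3, 0]
    H1 returns ([3, 0], ())
    H2 returns [([3, 0], ())]
  branch[1] choose=0:
    H0 returns [3, 0]
    H1 returns ([3, 0], ())
    H2 returns [([3, 0], ())]
= [([3, 0], ()), ([3, 0], ())]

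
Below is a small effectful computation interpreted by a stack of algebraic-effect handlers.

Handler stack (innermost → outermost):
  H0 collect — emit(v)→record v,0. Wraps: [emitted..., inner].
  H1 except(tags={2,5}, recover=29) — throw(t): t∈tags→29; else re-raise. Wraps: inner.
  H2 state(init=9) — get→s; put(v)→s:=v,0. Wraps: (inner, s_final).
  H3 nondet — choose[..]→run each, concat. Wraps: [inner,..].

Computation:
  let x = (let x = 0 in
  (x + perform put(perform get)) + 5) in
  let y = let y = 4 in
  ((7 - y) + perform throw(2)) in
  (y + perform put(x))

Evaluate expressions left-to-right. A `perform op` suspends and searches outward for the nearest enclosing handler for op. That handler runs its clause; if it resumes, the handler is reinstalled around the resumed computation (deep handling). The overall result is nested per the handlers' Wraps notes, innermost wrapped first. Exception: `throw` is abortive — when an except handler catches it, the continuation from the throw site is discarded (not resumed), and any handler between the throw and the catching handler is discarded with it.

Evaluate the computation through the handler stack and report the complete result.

Step-by-step:
get @ H2 ⇒ 9
put(9) @ H2 ⇒ s:=9
throw(2) @ H1 caught ⇒ 29
H2 returns (29, 9)
H3 returns [(29, 9)]
= [(29, 9)]

Answer: [(29, 9)]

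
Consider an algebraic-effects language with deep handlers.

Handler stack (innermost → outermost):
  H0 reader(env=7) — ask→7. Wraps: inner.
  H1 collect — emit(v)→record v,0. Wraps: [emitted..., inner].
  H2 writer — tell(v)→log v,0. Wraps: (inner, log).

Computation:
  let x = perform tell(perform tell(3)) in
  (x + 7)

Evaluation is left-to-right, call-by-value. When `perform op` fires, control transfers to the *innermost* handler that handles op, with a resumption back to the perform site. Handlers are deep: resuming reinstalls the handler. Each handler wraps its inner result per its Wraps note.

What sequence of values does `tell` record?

Working:
tell(3) @ H2 ⇒ log+=3
tell(0) @ H2 ⇒ log+=0
H0 returns 7
H1 returns [7]
H2 returns ([7], (3, 0))
= ([7], (3, 0))

Answer: (3, 0)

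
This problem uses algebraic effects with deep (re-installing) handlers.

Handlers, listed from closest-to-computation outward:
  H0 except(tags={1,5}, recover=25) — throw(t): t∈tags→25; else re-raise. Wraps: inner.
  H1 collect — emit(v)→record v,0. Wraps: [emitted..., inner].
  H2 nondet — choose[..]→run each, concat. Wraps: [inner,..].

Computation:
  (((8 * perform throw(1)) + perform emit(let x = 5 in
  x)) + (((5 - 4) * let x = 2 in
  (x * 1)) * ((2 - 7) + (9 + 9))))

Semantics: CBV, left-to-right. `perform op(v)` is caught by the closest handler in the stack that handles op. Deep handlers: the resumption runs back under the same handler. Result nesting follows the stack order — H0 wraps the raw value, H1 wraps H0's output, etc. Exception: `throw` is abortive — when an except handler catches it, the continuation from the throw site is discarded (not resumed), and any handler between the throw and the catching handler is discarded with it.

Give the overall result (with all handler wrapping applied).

Working:
throw(1) @ H0 caught ⇒ 25
H1 returns [25]
H2 returns [[25]]
= [[25]]

Answer: [[25]]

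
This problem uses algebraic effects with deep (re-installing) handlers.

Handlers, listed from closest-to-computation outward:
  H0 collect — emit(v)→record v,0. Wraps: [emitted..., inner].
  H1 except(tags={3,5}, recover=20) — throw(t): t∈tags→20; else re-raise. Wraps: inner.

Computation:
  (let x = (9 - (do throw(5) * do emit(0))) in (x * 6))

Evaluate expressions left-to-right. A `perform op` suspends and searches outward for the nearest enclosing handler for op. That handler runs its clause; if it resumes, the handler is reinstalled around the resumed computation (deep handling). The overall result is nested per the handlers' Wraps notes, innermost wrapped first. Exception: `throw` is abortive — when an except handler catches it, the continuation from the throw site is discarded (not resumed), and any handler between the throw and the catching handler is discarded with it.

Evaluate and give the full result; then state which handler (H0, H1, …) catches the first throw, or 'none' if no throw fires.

Answer: 20 ; first throw caught by: H1

Working:
throw(5) @ H1 caught ⇒ 20
= 20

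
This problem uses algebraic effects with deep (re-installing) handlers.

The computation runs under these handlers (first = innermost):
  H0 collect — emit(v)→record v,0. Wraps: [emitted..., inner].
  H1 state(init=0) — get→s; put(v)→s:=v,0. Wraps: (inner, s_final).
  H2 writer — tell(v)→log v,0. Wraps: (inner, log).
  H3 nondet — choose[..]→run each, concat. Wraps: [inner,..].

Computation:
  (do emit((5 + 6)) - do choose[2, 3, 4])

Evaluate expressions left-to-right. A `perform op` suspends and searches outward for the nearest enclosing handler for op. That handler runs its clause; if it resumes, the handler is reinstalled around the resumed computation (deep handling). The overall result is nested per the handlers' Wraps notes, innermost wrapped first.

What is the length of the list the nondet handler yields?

Answer: 3

Evaluation trace:
emit(11) @ H0 ⇒ out+=11
choose[2, 3, 4] @ H3
  branch[0] choose=2:
    H0 returns [11, -2]
    H1 returns ([11, -2], 0)
    H2 returns (([11, -2], 0), ())
    H3 returns [(([11, -2], 0), ())]
  branch[1] choose=3:
    H0 returns [11, -3]
    H1 returns ([11, -3], 0)
    H2 returns (([11, -3], 0), ())
    H3 returns [(([11, -3], 0), ())]
  branch[2] choose=4:
    H0 returns [11, -4]
    H1 returns ([11, -4], 0)
    H2 returns (([11, -4], 0), ())
    H3 returns [(([11, -4], 0), ())]
= [(([11, -2], 0), ()), (([11, -3], 0), ()), (([11, -4], 0), ())]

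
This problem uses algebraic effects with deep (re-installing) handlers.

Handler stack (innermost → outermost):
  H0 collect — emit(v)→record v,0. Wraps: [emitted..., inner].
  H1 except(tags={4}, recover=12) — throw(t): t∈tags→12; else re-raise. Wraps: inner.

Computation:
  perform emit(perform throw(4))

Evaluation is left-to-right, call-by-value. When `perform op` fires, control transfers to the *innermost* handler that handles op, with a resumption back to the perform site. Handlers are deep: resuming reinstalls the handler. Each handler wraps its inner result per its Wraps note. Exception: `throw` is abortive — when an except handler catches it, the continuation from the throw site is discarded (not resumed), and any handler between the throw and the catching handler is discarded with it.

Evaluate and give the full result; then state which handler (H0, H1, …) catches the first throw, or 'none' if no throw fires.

Answer: 12 ; first throw caught by: H1

Working:
throw(4) @ H1 caught ⇒ 12
= 12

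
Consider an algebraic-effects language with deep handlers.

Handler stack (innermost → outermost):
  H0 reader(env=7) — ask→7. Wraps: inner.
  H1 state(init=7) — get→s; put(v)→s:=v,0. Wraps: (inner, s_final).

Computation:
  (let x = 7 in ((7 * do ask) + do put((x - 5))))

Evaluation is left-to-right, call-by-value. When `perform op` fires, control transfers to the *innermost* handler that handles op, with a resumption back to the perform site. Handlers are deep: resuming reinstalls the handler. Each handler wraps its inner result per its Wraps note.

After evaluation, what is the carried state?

Working:
ask @ H0 ⇒ 7
put(2) @ H1 ⇒ s:=2
H0 returns 49
H1 returns (49, 2)
= (49, 2)

Answer: 2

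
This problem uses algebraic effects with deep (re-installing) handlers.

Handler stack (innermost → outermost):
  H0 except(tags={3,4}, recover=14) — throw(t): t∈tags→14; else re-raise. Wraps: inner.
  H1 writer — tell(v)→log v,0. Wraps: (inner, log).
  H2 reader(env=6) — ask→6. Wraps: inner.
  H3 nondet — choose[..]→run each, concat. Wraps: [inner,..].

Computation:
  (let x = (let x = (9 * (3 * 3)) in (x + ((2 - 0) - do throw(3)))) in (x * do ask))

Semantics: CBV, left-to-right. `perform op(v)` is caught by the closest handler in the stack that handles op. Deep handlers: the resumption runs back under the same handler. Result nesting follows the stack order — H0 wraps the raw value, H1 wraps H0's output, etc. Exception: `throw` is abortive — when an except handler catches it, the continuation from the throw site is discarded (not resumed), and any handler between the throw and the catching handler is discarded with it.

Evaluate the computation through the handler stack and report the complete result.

Answer: [(14, ())]

Step-by-step:
throw(3) @ H0 caught ⇒ 14
H1 returns (14, ())
H2 returns (14, ())
H3 returns [(14, ())]
= [(14, ())]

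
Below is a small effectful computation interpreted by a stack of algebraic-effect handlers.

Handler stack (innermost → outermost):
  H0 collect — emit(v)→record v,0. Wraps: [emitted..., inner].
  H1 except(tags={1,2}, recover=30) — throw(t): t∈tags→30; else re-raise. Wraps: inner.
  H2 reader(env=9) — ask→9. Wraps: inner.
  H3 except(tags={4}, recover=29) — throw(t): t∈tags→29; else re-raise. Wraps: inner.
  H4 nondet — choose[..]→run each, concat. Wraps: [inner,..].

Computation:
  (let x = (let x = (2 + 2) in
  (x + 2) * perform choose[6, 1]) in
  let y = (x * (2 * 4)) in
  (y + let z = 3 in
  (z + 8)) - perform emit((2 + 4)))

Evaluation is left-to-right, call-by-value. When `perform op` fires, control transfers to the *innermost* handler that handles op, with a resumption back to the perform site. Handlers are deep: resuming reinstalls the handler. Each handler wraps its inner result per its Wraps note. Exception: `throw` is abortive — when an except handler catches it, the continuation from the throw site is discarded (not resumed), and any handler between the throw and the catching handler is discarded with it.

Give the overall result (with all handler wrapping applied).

Answer: [[6, 299], [6, 59]]

Evaluation trace:
choose[6, 1] @ H4
  branch[0] choose=6:
    emit(6) @ H0 ⇒ out+=6
    H0 returns [6, 299]
    H1 returns [6, 299]
    H2 returns [6, 299]
    H3 returns [6, 299]
    H4 returns [[6, 299]]
  branch[1] choose=1:
    emit(6) @ H0 ⇒ out+=6
    H0 returns [6, 59]
    H1 returns [6, 59]
    H2 returns [6, 59]
    H3 returns [6, 59]
    H4 returns [[6, 59]]
= [[6, 299], [6, 59]]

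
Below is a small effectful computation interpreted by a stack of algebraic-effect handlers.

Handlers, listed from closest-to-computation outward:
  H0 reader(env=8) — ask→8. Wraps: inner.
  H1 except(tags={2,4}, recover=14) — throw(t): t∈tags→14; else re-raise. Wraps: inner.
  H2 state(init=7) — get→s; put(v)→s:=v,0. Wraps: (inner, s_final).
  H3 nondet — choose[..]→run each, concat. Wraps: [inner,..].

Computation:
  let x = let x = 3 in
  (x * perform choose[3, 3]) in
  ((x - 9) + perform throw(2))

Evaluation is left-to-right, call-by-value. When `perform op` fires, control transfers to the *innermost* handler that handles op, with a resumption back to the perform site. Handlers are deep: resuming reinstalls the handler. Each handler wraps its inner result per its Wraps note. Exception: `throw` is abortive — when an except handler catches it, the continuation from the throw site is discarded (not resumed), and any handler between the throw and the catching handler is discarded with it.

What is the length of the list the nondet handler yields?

Working:
choose[3, 3] @ H3
  branch[0] choose=3:
    throw(2) @ H1 caught ⇒ 14
    H2 returns (14, 7)
    H3 returns [(14, 7)]
  branch[1] choose=3:
    throw(2) @ H1 caught ⇒ 14
    H2 returns (14, 7)
    H3 returns [(14, 7)]
= [(14, 7), (14, 7)]

Answer: 2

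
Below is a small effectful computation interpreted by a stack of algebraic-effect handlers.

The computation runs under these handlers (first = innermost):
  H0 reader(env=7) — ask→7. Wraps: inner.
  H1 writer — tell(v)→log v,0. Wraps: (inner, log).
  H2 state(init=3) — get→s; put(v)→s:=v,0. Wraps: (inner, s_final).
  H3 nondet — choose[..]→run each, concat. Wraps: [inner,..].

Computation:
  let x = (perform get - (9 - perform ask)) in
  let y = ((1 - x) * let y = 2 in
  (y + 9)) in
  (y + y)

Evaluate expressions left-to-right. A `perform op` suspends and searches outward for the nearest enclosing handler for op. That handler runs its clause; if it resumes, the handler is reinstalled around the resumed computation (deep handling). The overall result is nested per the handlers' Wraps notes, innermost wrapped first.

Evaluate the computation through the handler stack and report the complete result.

Evaluation trace:
get @ H2 ⇒ 3
ask @ H0 ⇒ 7
H0 returns 0
H1 returns (0, ())
H2 returns ((0, ()), 3)
H3 returns [((0, ()), 3)]
= [((0, ()), 3)]

Answer: [((0, ()), 3)]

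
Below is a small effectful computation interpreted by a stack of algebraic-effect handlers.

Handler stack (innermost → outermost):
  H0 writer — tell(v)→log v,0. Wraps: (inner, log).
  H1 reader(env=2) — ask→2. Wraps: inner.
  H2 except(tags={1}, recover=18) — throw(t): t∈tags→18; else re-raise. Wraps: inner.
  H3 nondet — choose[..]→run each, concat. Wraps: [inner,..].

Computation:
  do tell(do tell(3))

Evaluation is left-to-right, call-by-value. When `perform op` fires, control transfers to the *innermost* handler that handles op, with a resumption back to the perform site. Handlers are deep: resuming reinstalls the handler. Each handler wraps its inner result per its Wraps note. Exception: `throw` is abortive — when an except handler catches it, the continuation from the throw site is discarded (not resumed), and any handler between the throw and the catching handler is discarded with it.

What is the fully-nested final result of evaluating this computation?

Answer: [(0, (3, 0))]

Step-by-step:
tell(3) @ H0 ⇒ log+=3
tell(0) @ H0 ⇒ log+=0
H0 returns (0, (3, 0))
H1 returns (0, (3, 0))
H2 returns (0, (3, 0))
H3 returns [(0, (3, 0))]
= [(0, (3, 0))]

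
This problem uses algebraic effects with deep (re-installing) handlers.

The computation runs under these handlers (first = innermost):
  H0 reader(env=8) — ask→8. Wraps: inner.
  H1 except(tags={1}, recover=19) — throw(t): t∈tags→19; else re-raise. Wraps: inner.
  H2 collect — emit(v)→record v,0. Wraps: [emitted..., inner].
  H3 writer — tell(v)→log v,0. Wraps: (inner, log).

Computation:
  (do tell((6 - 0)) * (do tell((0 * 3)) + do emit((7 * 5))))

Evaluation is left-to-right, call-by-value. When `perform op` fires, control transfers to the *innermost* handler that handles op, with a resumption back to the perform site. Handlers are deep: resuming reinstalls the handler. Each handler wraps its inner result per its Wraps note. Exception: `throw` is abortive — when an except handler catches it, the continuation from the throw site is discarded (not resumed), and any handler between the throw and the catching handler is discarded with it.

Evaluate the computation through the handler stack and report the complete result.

Step-by-step:
tell(6) @ H3 ⇒ log+=6
tell(0) @ H3 ⇒ log+=0
emit(35) @ H2 ⇒ out+=35
H0 returns 0
H1 returns 0
H2 returns [35, 0]
H3 returns ([35, 0], (6, 0))
= ([35, 0], (6, 0))

Answer: ([35, 0], (6, 0))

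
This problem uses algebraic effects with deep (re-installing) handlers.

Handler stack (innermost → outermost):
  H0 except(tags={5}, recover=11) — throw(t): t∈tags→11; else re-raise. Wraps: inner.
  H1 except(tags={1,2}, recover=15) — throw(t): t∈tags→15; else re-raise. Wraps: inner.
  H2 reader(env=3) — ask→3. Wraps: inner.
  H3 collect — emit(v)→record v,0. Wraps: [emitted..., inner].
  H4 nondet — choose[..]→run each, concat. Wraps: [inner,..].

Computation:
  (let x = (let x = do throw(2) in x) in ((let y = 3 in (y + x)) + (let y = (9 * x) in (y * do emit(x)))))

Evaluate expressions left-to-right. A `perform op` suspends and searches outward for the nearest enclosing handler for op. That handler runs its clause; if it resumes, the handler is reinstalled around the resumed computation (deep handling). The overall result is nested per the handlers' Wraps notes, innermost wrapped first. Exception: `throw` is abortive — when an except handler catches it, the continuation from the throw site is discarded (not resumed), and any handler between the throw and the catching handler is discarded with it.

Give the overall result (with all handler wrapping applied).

Answer: [[15]]

Step-by-step:
throw(2) @ H0 re-raised
throw(2) @ H1 caught ⇒ 15
H2 returns 15
H3 returns [15]
H4 returns [[15]]
= [[15]]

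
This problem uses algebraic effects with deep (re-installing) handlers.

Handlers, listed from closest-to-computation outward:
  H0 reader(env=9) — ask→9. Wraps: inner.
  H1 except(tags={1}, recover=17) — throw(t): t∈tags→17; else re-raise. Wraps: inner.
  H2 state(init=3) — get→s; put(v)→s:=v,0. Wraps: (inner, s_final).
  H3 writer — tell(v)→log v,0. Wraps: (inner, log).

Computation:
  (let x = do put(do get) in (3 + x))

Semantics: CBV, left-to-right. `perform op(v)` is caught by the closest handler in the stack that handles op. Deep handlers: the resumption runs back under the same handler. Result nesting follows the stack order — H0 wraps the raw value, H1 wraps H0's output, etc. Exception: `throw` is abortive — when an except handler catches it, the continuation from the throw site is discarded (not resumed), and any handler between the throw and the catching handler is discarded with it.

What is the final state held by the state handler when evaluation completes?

Step-by-step:
get @ H2 ⇒ 3
put(3) @ H2 ⇒ s:=3
H0 returns 3
H1 returns 3
H2 returns (3, 3)
H3 returns ((3, 3), ())
= ((3, 3), ())

Answer: 3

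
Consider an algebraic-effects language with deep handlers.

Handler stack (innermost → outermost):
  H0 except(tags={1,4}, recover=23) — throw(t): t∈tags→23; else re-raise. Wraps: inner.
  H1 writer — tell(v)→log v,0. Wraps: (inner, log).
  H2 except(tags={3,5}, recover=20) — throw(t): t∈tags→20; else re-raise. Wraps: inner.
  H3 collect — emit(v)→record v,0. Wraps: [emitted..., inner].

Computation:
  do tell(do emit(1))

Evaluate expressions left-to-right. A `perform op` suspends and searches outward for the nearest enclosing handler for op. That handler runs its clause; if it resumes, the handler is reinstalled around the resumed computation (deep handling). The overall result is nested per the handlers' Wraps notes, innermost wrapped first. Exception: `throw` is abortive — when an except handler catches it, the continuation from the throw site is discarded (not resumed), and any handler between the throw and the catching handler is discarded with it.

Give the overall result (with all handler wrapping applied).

Answer: [1, (0, (0))]

Evaluation trace:
emit(1) @ H3 ⇒ out+=1
tell(0) @ H1 ⇒ log+=0
H0 returns 0
H1 returns (0, (0))
H2 returns (0, (0))
H3 returns [1, (0, (0))]
= [1, (0, (0))]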